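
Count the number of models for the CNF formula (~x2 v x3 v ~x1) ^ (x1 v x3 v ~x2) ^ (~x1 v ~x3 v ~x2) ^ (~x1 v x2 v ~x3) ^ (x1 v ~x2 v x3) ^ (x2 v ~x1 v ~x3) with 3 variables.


Enumerate all 8 truth assignments over 3 variables.
Test each against every clause.
Satisfying assignments found: 4.

4


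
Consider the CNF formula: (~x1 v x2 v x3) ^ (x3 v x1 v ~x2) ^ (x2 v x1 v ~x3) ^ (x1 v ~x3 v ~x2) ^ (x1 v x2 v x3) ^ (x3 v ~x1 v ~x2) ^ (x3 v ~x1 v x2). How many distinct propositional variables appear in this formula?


Identify each distinct variable in the formula.
Variables found: x1, x2, x3.
Total distinct variables = 3.

3


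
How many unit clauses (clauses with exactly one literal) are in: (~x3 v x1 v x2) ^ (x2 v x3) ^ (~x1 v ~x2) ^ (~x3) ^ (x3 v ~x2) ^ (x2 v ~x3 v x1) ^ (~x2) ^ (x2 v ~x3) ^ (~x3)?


A unit clause contains exactly one literal.
Unit clauses found: (~x3), (~x2), (~x3).
Count = 3.

3


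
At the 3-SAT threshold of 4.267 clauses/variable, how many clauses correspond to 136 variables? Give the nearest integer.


The 3-SAT phase transition occurs at approximately 4.267 clauses per variable.
m = 4.267 * 136 = 580.312.
Rounded to nearest integer: 580.

580


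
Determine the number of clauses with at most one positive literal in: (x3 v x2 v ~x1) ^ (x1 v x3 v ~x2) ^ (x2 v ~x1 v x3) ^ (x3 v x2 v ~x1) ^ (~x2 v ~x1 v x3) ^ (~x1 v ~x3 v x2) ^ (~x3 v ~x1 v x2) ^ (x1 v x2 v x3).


A Horn clause has at most one positive literal.
Clause 1: 2 positive lit(s) -> not Horn
Clause 2: 2 positive lit(s) -> not Horn
Clause 3: 2 positive lit(s) -> not Horn
Clause 4: 2 positive lit(s) -> not Horn
Clause 5: 1 positive lit(s) -> Horn
Clause 6: 1 positive lit(s) -> Horn
Clause 7: 1 positive lit(s) -> Horn
Clause 8: 3 positive lit(s) -> not Horn
Total Horn clauses = 3.

3


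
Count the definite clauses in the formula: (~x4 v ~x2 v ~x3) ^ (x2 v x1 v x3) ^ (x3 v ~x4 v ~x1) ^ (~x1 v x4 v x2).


A definite clause has exactly one positive literal.
Clause 1: 0 positive -> not definite
Clause 2: 3 positive -> not definite
Clause 3: 1 positive -> definite
Clause 4: 2 positive -> not definite
Definite clause count = 1.

1


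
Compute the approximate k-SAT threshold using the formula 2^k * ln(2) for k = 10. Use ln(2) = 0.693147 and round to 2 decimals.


Using the asymptotic formula: threshold ~ 2^k * ln(2).
2^10 = 1024.
1024 * 0.693147 = 709.78.

709.78


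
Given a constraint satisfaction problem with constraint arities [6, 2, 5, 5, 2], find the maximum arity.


The arities are: 6, 2, 5, 5, 2.
Scan for the maximum value.
Maximum arity = 6.

6


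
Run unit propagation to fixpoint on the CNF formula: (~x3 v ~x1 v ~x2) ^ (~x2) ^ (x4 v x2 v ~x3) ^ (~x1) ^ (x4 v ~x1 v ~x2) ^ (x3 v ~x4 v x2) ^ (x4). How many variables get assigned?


Unit propagation repeatedly assigns the literal in any unit clause, then simplifies.
Assignments in order: x2 = F, x1 = F, x4 = T, x3 = T.
No further unit clauses remain.
Total variables assigned = 4.

4


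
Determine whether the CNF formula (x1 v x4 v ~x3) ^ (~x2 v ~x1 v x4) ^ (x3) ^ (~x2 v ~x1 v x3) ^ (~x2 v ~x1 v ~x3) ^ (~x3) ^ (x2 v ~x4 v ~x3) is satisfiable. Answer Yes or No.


Check all 16 possible truth assignments.
Number of satisfying assignments found: 0.
The formula is unsatisfiable.

No


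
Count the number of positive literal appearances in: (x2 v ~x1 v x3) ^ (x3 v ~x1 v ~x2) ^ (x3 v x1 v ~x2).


Scan each clause for unnegated literals.
Clause 1: 2 positive; Clause 2: 1 positive; Clause 3: 2 positive.
Total positive literal occurrences = 5.

5


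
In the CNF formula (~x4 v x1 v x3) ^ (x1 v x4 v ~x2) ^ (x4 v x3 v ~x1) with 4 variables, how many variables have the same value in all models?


Find all satisfying assignments: 10 model(s).
Check which variables have the same value in every model.
No variable is fixed across all models.
Backbone size = 0.

0


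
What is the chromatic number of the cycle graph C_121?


An odd cycle cannot be 2-colored: alternating two colors around the cycle returns to the start with a conflict.
Since 121 is odd, three colors are required (and three suffice).
Chromatic number = 3.

3


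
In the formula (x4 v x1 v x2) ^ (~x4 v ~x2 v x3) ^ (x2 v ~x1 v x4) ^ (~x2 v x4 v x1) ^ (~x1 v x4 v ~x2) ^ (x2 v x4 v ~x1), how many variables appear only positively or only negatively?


A pure literal appears in only one polarity across all clauses.
Pure literals: x3 (positive only).
Count = 1.

1


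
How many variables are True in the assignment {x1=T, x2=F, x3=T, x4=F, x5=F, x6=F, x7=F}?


The weight is the number of variables assigned True.
True variables: x1, x3.
Weight = 2.

2


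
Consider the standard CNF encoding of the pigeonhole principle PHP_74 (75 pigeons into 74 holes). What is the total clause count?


The PHP encoding has two parts:
1) At-least-one-hole clauses: 75 (one per pigeon, each with 74 literals).
2) At-most-one-pigeon-per-hole clauses: 74 holes * C(75,2) = 74 * 2775 = 205350.
Total clauses = 75 + 205350 = 205425.

205425


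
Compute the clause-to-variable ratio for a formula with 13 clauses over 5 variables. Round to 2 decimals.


Clause-to-variable ratio = clauses / variables.
13 / 5 = 2.6.

2.6


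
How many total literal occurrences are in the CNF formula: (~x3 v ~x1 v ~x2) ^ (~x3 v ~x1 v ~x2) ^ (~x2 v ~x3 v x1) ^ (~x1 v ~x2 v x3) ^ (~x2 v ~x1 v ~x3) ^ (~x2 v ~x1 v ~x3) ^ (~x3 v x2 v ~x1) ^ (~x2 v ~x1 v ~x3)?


Clause lengths: 3, 3, 3, 3, 3, 3, 3, 3.
Sum = 3 + 3 + 3 + 3 + 3 + 3 + 3 + 3 = 24.

24


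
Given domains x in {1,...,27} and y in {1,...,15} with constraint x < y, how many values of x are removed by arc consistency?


For the constraint x < y, x needs a supporting value in y's domain.
x can be at most 14 (one less than y's maximum).
Valid x values from domain: 14 out of 27.
Pruned = 27 - 14 = 13.

13


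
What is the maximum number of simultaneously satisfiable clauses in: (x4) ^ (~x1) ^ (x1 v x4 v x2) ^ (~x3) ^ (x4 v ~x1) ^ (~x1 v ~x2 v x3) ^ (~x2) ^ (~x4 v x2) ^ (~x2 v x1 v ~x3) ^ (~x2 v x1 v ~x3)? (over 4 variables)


Enumerate all 16 truth assignments.
For each, count how many of the 10 clauses are satisfied.
The formula is not fully satisfiable, so the maximum is below 10.
Maximum simultaneously satisfiable clauses = 9.

9


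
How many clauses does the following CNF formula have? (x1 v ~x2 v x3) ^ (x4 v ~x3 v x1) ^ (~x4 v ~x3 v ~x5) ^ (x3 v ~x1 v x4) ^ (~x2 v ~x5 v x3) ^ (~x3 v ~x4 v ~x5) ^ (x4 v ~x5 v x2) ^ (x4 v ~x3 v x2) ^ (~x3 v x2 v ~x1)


Each group enclosed in parentheses joined by ^ is one clause.
Counting the conjuncts: 9 clauses.

9


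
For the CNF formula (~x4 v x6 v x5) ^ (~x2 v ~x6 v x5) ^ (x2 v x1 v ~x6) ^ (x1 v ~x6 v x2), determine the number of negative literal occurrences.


Scan each clause for negated literals.
Clause 1: 1 negative; Clause 2: 2 negative; Clause 3: 1 negative; Clause 4: 1 negative.
Total negative literal occurrences = 5.

5


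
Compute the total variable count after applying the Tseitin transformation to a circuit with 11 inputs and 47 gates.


The Tseitin transformation introduces one auxiliary variable per gate.
Total variables = inputs + gates = 11 + 47 = 58.

58


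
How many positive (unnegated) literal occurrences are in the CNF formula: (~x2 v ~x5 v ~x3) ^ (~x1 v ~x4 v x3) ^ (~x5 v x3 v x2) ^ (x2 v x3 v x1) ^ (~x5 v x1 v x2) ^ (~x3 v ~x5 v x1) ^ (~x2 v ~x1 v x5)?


Scan each clause for unnegated literals.
Clause 1: 0 positive; Clause 2: 1 positive; Clause 3: 2 positive; Clause 4: 3 positive; Clause 5: 2 positive; Clause 6: 1 positive; Clause 7: 1 positive.
Total positive literal occurrences = 10.

10


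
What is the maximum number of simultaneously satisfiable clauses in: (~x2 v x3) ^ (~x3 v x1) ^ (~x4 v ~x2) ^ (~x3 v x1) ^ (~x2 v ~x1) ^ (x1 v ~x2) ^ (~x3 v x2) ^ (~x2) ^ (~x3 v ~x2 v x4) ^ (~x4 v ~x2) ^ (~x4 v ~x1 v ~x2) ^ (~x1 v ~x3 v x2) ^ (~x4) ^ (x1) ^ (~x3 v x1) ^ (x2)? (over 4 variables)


Enumerate all 16 truth assignments.
For each, count how many of the 16 clauses are satisfied.
The formula is not fully satisfiable, so the maximum is below 16.
Maximum simultaneously satisfiable clauses = 15.

15


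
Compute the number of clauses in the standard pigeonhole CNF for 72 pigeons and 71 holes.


The PHP encoding has two parts:
1) At-least-one-hole clauses: 72 (one per pigeon, each with 71 literals).
2) At-most-one-pigeon-per-hole clauses: 71 holes * C(72,2) = 71 * 2556 = 181476.
Total clauses = 72 + 181476 = 181548.

181548


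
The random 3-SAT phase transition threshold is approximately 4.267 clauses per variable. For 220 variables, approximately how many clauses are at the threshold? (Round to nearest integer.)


The 3-SAT phase transition occurs at approximately 4.267 clauses per variable.
m = 4.267 * 220 = 938.74.
Rounded to nearest integer: 939.

939


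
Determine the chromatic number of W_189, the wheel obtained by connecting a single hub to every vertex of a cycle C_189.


W_189 consists of the cycle C_189 together with a hub vertex adjacent to every cycle vertex.
The cycle C_189 needs 3 colors (odd cycle -> 3).
The hub is adjacent to every cycle vertex, so it must receive a new color distinct from all of them.
Chromatic number = 3 + 1 = 4.

4


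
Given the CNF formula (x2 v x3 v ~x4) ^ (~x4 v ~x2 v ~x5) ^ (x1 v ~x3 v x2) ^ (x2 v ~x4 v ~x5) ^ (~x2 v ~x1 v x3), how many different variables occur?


Identify each distinct variable in the formula.
Variables found: x1, x2, x3, x4, x5.
Total distinct variables = 5.

5


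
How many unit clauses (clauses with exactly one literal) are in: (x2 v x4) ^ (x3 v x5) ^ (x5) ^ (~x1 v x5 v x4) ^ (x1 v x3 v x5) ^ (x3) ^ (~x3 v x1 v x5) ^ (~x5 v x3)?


A unit clause contains exactly one literal.
Unit clauses found: (x5), (x3).
Count = 2.

2


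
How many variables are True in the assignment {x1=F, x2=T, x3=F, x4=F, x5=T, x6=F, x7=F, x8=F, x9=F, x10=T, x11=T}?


The weight is the number of variables assigned True.
True variables: x2, x5, x10, x11.
Weight = 4.

4


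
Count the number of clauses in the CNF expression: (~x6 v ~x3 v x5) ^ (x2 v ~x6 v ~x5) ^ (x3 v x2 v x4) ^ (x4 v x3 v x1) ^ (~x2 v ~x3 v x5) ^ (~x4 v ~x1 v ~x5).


Each group enclosed in parentheses joined by ^ is one clause.
Counting the conjuncts: 6 clauses.

6


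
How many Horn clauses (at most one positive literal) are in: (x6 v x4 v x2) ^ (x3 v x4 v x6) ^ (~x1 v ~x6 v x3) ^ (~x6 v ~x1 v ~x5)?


A Horn clause has at most one positive literal.
Clause 1: 3 positive lit(s) -> not Horn
Clause 2: 3 positive lit(s) -> not Horn
Clause 3: 1 positive lit(s) -> Horn
Clause 4: 0 positive lit(s) -> Horn
Total Horn clauses = 2.

2


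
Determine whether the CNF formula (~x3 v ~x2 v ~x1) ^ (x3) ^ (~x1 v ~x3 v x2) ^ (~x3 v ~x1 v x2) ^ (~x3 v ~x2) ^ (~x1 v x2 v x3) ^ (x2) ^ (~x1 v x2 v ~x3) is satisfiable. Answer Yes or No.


Check all 8 possible truth assignments.
Number of satisfying assignments found: 0.
The formula is unsatisfiable.

No


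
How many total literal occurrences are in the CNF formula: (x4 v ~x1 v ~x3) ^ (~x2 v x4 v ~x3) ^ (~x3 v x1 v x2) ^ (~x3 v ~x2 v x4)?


Clause lengths: 3, 3, 3, 3.
Sum = 3 + 3 + 3 + 3 = 12.

12


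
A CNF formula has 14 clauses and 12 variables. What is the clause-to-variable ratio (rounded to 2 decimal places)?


Clause-to-variable ratio = clauses / variables.
14 / 12 = 1.17.

1.17


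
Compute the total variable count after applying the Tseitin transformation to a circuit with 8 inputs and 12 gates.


The Tseitin transformation introduces one auxiliary variable per gate.
Total variables = inputs + gates = 8 + 12 = 20.

20


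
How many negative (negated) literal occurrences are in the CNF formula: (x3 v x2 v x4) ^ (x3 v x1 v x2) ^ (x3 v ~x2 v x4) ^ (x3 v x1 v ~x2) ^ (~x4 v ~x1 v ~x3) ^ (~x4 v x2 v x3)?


Scan each clause for negated literals.
Clause 1: 0 negative; Clause 2: 0 negative; Clause 3: 1 negative; Clause 4: 1 negative; Clause 5: 3 negative; Clause 6: 1 negative.
Total negative literal occurrences = 6.

6


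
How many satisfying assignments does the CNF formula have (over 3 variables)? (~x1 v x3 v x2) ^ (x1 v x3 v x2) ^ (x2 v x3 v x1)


Enumerate all 8 truth assignments over 3 variables.
Test each against every clause.
Satisfying assignments found: 6.

6


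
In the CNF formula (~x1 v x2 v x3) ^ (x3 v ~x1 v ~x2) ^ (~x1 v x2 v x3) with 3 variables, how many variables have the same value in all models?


Find all satisfying assignments: 6 model(s).
Check which variables have the same value in every model.
No variable is fixed across all models.
Backbone size = 0.

0


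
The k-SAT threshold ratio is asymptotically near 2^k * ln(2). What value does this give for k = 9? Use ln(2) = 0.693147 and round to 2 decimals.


Using the asymptotic formula: threshold ~ 2^k * ln(2).
2^9 = 512.
512 * 0.693147 = 354.89.

354.89


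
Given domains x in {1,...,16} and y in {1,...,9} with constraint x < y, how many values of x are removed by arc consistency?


For the constraint x < y, x needs a supporting value in y's domain.
x can be at most 8 (one less than y's maximum).
Valid x values from domain: 8 out of 16.
Pruned = 16 - 8 = 8.

8


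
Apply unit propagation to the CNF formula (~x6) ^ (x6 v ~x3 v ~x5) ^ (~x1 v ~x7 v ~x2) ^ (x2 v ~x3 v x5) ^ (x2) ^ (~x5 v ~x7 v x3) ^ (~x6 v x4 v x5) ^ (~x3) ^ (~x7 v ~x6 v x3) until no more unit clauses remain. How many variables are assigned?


Unit propagation repeatedly assigns the literal in any unit clause, then simplifies.
Assignments in order: x6 = F, x2 = T, x3 = F.
No further unit clauses remain.
Total variables assigned = 3.

3


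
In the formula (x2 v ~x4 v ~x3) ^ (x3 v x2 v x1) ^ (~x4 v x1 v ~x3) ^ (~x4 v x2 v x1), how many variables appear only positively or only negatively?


A pure literal appears in only one polarity across all clauses.
Pure literals: x1 (positive only), x2 (positive only), x4 (negative only).
Count = 3.

3


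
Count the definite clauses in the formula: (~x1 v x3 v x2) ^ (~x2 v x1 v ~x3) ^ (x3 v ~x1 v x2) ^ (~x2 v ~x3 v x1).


A definite clause has exactly one positive literal.
Clause 1: 2 positive -> not definite
Clause 2: 1 positive -> definite
Clause 3: 2 positive -> not definite
Clause 4: 1 positive -> definite
Definite clause count = 2.

2


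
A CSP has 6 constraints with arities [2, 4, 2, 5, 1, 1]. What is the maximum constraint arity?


The arities are: 2, 4, 2, 5, 1, 1.
Scan for the maximum value.
Maximum arity = 5.

5


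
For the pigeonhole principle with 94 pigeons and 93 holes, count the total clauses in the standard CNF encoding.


The PHP encoding has two parts:
1) At-least-one-hole clauses: 94 (one per pigeon, each with 93 literals).
2) At-most-one-pigeon-per-hole clauses: 93 holes * C(94,2) = 93 * 4371 = 406503.
Total clauses = 94 + 406503 = 406597.

406597


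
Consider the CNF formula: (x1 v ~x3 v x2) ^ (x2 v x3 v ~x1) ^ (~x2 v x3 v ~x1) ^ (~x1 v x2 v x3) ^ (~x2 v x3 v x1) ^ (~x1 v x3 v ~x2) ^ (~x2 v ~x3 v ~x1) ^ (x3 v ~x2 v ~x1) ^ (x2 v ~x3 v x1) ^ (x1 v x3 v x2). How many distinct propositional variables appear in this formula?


Identify each distinct variable in the formula.
Variables found: x1, x2, x3.
Total distinct variables = 3.

3


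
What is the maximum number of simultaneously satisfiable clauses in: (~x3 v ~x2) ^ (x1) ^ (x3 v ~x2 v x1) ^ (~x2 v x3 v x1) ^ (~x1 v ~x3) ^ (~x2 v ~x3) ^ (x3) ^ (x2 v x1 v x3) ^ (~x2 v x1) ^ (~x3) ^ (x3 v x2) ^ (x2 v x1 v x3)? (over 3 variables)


Enumerate all 8 truth assignments.
For each, count how many of the 12 clauses are satisfied.
The formula is not fully satisfiable, so the maximum is below 12.
Maximum simultaneously satisfiable clauses = 11.

11


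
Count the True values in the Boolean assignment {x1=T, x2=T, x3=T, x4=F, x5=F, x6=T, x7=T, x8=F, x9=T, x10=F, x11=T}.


The weight is the number of variables assigned True.
True variables: x1, x2, x3, x6, x7, x9, x11.
Weight = 7.

7


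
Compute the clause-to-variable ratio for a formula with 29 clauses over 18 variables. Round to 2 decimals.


Clause-to-variable ratio = clauses / variables.
29 / 18 = 1.61.

1.61


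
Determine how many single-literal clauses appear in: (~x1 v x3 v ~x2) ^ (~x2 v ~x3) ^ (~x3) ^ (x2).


A unit clause contains exactly one literal.
Unit clauses found: (~x3), (x2).
Count = 2.

2


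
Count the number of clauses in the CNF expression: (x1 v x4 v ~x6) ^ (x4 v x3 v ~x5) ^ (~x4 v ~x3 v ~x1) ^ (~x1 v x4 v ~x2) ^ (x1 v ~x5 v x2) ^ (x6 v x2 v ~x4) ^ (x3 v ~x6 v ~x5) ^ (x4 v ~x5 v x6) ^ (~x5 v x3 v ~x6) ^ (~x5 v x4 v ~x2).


Each group enclosed in parentheses joined by ^ is one clause.
Counting the conjuncts: 10 clauses.

10


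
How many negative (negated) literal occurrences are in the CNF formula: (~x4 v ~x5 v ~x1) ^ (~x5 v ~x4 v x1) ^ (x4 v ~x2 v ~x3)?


Scan each clause for negated literals.
Clause 1: 3 negative; Clause 2: 2 negative; Clause 3: 2 negative.
Total negative literal occurrences = 7.

7


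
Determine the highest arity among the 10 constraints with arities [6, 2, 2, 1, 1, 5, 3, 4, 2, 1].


The arities are: 6, 2, 2, 1, 1, 5, 3, 4, 2, 1.
Scan for the maximum value.
Maximum arity = 6.

6


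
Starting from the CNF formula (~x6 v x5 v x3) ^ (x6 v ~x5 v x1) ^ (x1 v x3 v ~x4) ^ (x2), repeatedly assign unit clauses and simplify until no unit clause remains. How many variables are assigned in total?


Unit propagation repeatedly assigns the literal in any unit clause, then simplifies.
Assignments in order: x2 = T.
No further unit clauses remain.
Total variables assigned = 1.

1


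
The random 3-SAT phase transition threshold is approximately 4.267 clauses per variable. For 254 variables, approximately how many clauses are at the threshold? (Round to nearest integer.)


The 3-SAT phase transition occurs at approximately 4.267 clauses per variable.
m = 4.267 * 254 = 1083.818.
Rounded to nearest integer: 1084.

1084


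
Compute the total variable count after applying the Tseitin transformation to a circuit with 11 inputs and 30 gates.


The Tseitin transformation introduces one auxiliary variable per gate.
Total variables = inputs + gates = 11 + 30 = 41.

41


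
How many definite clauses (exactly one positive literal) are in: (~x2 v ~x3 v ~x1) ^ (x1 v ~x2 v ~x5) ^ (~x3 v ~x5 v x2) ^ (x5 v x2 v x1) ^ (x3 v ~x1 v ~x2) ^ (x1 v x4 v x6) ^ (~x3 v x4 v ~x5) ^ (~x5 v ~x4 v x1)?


A definite clause has exactly one positive literal.
Clause 1: 0 positive -> not definite
Clause 2: 1 positive -> definite
Clause 3: 1 positive -> definite
Clause 4: 3 positive -> not definite
Clause 5: 1 positive -> definite
Clause 6: 3 positive -> not definite
Clause 7: 1 positive -> definite
Clause 8: 1 positive -> definite
Definite clause count = 5.

5


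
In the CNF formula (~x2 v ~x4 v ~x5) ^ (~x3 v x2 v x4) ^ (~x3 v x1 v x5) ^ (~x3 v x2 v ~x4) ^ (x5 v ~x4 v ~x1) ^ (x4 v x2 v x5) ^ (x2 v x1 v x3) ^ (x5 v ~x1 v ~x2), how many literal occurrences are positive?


Scan each clause for unnegated literals.
Clause 1: 0 positive; Clause 2: 2 positive; Clause 3: 2 positive; Clause 4: 1 positive; Clause 5: 1 positive; Clause 6: 3 positive; Clause 7: 3 positive; Clause 8: 1 positive.
Total positive literal occurrences = 13.

13


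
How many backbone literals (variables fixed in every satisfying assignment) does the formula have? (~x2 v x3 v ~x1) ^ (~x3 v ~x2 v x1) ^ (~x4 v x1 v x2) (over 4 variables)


Find all satisfying assignments: 10 model(s).
Check which variables have the same value in every model.
No variable is fixed across all models.
Backbone size = 0.

0


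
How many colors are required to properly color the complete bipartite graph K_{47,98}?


K_{47,98} is bipartite by definition: the two parts are independent sets, with every edge crossing between them.
Color all vertices in one part with color 1 and all vertices in the other part with color 2.
Since the graph has at least one edge, one color does not suffice.
Chromatic number = 2.

2


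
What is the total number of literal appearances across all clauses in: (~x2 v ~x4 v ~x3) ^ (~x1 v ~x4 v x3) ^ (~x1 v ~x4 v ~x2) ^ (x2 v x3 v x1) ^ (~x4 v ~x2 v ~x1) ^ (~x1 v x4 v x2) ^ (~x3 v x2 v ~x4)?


Clause lengths: 3, 3, 3, 3, 3, 3, 3.
Sum = 3 + 3 + 3 + 3 + 3 + 3 + 3 = 21.

21


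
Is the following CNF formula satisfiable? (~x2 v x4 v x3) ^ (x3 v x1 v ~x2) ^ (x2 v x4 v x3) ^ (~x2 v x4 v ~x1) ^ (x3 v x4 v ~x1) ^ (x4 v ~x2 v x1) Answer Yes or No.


Check all 16 possible truth assignments.
Number of satisfying assignments found: 9.
The formula is satisfiable.

Yes


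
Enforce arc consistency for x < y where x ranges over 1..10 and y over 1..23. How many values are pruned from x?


For the constraint x < y, x needs a supporting value in y's domain.
x can be at most 22 (one less than y's maximum).
Valid x values from domain: 10 out of 10.
Pruned = 10 - 10 = 0.

0


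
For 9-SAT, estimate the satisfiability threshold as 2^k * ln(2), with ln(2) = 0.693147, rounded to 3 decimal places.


Using the asymptotic formula: threshold ~ 2^k * ln(2).
2^9 = 512.
512 * 0.693147 = 354.891.

354.891


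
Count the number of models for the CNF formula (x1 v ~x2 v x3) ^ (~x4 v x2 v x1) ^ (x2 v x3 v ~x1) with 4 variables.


Enumerate all 16 truth assignments over 4 variables.
Test each against every clause.
Satisfying assignments found: 10.

10


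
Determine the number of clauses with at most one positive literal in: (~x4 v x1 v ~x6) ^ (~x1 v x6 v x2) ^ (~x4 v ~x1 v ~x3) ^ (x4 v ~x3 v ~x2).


A Horn clause has at most one positive literal.
Clause 1: 1 positive lit(s) -> Horn
Clause 2: 2 positive lit(s) -> not Horn
Clause 3: 0 positive lit(s) -> Horn
Clause 4: 1 positive lit(s) -> Horn
Total Horn clauses = 3.

3


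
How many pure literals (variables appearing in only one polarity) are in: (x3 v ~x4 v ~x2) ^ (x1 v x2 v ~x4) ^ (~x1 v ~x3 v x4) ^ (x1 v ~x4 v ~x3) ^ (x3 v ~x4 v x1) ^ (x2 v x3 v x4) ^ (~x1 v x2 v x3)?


A pure literal appears in only one polarity across all clauses.
No pure literals found.
Count = 0.

0


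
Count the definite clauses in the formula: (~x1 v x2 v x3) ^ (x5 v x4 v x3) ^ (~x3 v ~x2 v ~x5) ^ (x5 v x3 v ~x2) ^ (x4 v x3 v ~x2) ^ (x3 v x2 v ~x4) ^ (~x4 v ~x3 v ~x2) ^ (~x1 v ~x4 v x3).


A definite clause has exactly one positive literal.
Clause 1: 2 positive -> not definite
Clause 2: 3 positive -> not definite
Clause 3: 0 positive -> not definite
Clause 4: 2 positive -> not definite
Clause 5: 2 positive -> not definite
Clause 6: 2 positive -> not definite
Clause 7: 0 positive -> not definite
Clause 8: 1 positive -> definite
Definite clause count = 1.

1


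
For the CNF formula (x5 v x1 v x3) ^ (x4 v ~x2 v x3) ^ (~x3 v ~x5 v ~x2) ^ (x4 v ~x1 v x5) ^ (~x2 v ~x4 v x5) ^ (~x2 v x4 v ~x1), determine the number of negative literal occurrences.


Scan each clause for negated literals.
Clause 1: 0 negative; Clause 2: 1 negative; Clause 3: 3 negative; Clause 4: 1 negative; Clause 5: 2 negative; Clause 6: 2 negative.
Total negative literal occurrences = 9.

9


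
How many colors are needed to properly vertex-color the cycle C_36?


A cycle on an even number of vertices is bipartite: alternate two colors around the cycle.
Since 36 is even, two colors suffice, and at least two are needed because the graph has edges.
Chromatic number = 2.

2


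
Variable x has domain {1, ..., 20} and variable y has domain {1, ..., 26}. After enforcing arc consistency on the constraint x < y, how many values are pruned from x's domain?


For the constraint x < y, x needs a supporting value in y's domain.
x can be at most 25 (one less than y's maximum).
Valid x values from domain: 20 out of 20.
Pruned = 20 - 20 = 0.

0


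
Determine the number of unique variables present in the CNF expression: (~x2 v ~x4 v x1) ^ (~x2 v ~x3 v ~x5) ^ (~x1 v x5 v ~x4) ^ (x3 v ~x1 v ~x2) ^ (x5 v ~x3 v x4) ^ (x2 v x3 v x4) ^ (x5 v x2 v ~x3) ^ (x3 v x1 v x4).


Identify each distinct variable in the formula.
Variables found: x1, x2, x3, x4, x5.
Total distinct variables = 5.

5


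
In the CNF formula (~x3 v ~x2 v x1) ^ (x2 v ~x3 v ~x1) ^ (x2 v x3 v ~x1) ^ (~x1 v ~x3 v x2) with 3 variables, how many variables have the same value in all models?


Find all satisfying assignments: 5 model(s).
Check which variables have the same value in every model.
No variable is fixed across all models.
Backbone size = 0.

0


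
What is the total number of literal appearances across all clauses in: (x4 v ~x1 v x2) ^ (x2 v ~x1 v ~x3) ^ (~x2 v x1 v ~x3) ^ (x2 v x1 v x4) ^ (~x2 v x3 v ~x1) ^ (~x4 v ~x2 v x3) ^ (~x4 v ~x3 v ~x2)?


Clause lengths: 3, 3, 3, 3, 3, 3, 3.
Sum = 3 + 3 + 3 + 3 + 3 + 3 + 3 = 21.

21


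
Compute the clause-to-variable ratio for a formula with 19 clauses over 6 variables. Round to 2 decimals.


Clause-to-variable ratio = clauses / variables.
19 / 6 = 3.17.

3.17


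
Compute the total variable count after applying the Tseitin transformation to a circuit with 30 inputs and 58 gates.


The Tseitin transformation introduces one auxiliary variable per gate.
Total variables = inputs + gates = 30 + 58 = 88.

88


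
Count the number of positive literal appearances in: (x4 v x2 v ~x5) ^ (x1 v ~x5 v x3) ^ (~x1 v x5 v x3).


Scan each clause for unnegated literals.
Clause 1: 2 positive; Clause 2: 2 positive; Clause 3: 2 positive.
Total positive literal occurrences = 6.

6


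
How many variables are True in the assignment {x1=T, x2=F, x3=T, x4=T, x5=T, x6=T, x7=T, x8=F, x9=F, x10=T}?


The weight is the number of variables assigned True.
True variables: x1, x3, x4, x5, x6, x7, x10.
Weight = 7.

7


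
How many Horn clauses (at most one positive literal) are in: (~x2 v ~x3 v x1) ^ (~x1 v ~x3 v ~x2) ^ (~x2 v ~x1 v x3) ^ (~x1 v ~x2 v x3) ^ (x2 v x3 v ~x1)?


A Horn clause has at most one positive literal.
Clause 1: 1 positive lit(s) -> Horn
Clause 2: 0 positive lit(s) -> Horn
Clause 3: 1 positive lit(s) -> Horn
Clause 4: 1 positive lit(s) -> Horn
Clause 5: 2 positive lit(s) -> not Horn
Total Horn clauses = 4.

4


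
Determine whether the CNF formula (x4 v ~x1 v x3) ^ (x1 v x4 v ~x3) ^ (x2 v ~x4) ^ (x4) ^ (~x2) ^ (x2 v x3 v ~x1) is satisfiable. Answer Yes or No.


Check all 16 possible truth assignments.
Number of satisfying assignments found: 0.
The formula is unsatisfiable.

No


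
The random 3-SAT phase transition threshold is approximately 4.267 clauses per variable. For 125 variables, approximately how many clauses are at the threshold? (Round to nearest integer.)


The 3-SAT phase transition occurs at approximately 4.267 clauses per variable.
m = 4.267 * 125 = 533.375.
Rounded to nearest integer: 533.

533


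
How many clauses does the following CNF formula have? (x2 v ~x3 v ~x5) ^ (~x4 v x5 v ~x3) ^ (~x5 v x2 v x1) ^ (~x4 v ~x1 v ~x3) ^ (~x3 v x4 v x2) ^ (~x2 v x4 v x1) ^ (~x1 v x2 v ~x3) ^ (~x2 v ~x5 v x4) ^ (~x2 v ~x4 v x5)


Each group enclosed in parentheses joined by ^ is one clause.
Counting the conjuncts: 9 clauses.

9


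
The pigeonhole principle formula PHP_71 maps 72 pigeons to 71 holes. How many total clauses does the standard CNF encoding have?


The PHP encoding has two parts:
1) At-least-one-hole clauses: 72 (one per pigeon, each with 71 literals).
2) At-most-one-pigeon-per-hole clauses: 71 holes * C(72,2) = 71 * 2556 = 181476.
Total clauses = 72 + 181476 = 181548.

181548


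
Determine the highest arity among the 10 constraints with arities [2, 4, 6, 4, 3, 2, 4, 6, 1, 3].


The arities are: 2, 4, 6, 4, 3, 2, 4, 6, 1, 3.
Scan for the maximum value.
Maximum arity = 6.

6


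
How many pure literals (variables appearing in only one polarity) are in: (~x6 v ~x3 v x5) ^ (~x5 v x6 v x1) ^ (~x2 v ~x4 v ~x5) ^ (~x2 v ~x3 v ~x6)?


A pure literal appears in only one polarity across all clauses.
Pure literals: x1 (positive only), x2 (negative only), x3 (negative only), x4 (negative only).
Count = 4.

4


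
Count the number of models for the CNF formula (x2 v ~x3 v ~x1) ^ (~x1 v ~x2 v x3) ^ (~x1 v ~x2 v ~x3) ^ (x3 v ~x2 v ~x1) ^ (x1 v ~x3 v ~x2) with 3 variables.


Enumerate all 8 truth assignments over 3 variables.
Test each against every clause.
Satisfying assignments found: 4.

4


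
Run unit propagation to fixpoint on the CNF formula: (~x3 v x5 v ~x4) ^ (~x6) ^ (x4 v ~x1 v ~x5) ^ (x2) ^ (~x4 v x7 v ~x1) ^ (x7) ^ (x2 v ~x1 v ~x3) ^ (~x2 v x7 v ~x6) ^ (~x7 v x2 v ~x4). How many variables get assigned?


Unit propagation repeatedly assigns the literal in any unit clause, then simplifies.
Assignments in order: x6 = F, x2 = T, x7 = T.
No further unit clauses remain.
Total variables assigned = 3.

3


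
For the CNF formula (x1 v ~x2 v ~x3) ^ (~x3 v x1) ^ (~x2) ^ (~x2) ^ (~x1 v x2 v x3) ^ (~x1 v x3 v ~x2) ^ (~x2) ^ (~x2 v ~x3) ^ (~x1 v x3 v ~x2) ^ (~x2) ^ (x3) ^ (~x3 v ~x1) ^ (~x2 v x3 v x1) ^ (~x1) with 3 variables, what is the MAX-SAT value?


Enumerate all 8 truth assignments.
For each, count how many of the 14 clauses are satisfied.
The formula is not fully satisfiable, so the maximum is below 14.
Maximum simultaneously satisfiable clauses = 13.

13


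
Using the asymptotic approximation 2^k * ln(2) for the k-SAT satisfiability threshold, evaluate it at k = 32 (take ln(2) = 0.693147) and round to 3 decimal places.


Using the asymptotic formula: threshold ~ 2^k * ln(2).
2^32 = 4294967296.
4294967296 * 0.693147 = 2977043696.321.

2977043696.321


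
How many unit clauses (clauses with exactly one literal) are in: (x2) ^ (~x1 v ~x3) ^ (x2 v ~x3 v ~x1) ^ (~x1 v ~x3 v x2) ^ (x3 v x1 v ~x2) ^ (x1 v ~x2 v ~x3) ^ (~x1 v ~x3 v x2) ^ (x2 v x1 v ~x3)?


A unit clause contains exactly one literal.
Unit clauses found: (x2).
Count = 1.

1


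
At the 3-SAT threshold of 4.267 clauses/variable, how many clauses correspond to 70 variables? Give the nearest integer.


The 3-SAT phase transition occurs at approximately 4.267 clauses per variable.
m = 4.267 * 70 = 298.69.
Rounded to nearest integer: 299.

299


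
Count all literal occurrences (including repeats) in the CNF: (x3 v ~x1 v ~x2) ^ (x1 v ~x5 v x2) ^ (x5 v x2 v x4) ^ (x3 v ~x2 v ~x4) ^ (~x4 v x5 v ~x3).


Clause lengths: 3, 3, 3, 3, 3.
Sum = 3 + 3 + 3 + 3 + 3 = 15.

15


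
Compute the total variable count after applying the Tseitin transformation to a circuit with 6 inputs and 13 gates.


The Tseitin transformation introduces one auxiliary variable per gate.
Total variables = inputs + gates = 6 + 13 = 19.

19


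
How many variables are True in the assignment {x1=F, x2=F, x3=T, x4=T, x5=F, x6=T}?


The weight is the number of variables assigned True.
True variables: x3, x4, x6.
Weight = 3.

3


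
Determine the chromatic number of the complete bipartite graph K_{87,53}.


K_{87,53} is bipartite by definition: the two parts are independent sets, with every edge crossing between them.
Color all vertices in one part with color 1 and all vertices in the other part with color 2.
Since the graph has at least one edge, one color does not suffice.
Chromatic number = 2.

2


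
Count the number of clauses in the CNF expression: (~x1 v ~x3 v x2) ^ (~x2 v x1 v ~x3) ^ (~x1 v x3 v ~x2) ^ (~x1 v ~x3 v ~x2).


Each group enclosed in parentheses joined by ^ is one clause.
Counting the conjuncts: 4 clauses.

4


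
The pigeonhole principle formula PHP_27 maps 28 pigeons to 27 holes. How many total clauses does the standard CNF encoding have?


The PHP encoding has two parts:
1) At-least-one-hole clauses: 28 (one per pigeon, each with 27 literals).
2) At-most-one-pigeon-per-hole clauses: 27 holes * C(28,2) = 27 * 378 = 10206.
Total clauses = 28 + 10206 = 10234.

10234


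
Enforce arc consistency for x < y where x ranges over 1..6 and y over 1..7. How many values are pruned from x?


For the constraint x < y, x needs a supporting value in y's domain.
x can be at most 6 (one less than y's maximum).
Valid x values from domain: 6 out of 6.
Pruned = 6 - 6 = 0.

0


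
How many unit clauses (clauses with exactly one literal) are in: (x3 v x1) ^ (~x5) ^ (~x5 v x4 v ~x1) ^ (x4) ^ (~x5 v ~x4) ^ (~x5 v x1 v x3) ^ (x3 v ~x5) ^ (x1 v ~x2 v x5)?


A unit clause contains exactly one literal.
Unit clauses found: (~x5), (x4).
Count = 2.

2


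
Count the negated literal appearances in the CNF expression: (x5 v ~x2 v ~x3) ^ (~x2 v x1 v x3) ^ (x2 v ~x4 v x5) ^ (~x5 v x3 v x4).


Scan each clause for negated literals.
Clause 1: 2 negative; Clause 2: 1 negative; Clause 3: 1 negative; Clause 4: 1 negative.
Total negative literal occurrences = 5.

5


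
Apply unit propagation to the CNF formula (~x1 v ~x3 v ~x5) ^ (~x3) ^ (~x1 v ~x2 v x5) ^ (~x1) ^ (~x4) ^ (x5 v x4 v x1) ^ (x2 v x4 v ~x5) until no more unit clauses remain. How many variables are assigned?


Unit propagation repeatedly assigns the literal in any unit clause, then simplifies.
Assignments in order: x3 = F, x1 = F, x4 = F, x5 = T, x2 = T.
No further unit clauses remain.
Total variables assigned = 5.

5


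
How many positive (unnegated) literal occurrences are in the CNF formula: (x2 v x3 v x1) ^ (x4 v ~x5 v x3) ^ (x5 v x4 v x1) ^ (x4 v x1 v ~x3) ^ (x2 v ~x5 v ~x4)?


Scan each clause for unnegated literals.
Clause 1: 3 positive; Clause 2: 2 positive; Clause 3: 3 positive; Clause 4: 2 positive; Clause 5: 1 positive.
Total positive literal occurrences = 11.

11


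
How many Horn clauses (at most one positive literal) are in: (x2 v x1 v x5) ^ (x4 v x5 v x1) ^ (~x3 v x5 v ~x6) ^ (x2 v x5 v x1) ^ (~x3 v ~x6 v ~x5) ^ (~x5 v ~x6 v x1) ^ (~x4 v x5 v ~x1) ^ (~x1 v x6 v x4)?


A Horn clause has at most one positive literal.
Clause 1: 3 positive lit(s) -> not Horn
Clause 2: 3 positive lit(s) -> not Horn
Clause 3: 1 positive lit(s) -> Horn
Clause 4: 3 positive lit(s) -> not Horn
Clause 5: 0 positive lit(s) -> Horn
Clause 6: 1 positive lit(s) -> Horn
Clause 7: 1 positive lit(s) -> Horn
Clause 8: 2 positive lit(s) -> not Horn
Total Horn clauses = 4.

4


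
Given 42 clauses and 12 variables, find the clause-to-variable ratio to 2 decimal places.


Clause-to-variable ratio = clauses / variables.
42 / 12 = 3.5.

3.5


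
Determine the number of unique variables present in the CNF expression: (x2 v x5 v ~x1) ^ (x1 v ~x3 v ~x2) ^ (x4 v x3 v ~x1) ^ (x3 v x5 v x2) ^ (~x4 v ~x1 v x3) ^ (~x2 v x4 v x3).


Identify each distinct variable in the formula.
Variables found: x1, x2, x3, x4, x5.
Total distinct variables = 5.

5


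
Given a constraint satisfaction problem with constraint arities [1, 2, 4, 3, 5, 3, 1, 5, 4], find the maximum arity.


The arities are: 1, 2, 4, 3, 5, 3, 1, 5, 4.
Scan for the maximum value.
Maximum arity = 5.

5


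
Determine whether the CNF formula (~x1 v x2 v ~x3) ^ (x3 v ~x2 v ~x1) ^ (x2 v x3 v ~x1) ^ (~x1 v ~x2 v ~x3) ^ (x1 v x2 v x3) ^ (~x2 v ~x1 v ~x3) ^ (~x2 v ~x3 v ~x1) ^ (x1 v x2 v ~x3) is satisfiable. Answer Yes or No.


Check all 8 possible truth assignments.
Number of satisfying assignments found: 2.
The formula is satisfiable.

Yes


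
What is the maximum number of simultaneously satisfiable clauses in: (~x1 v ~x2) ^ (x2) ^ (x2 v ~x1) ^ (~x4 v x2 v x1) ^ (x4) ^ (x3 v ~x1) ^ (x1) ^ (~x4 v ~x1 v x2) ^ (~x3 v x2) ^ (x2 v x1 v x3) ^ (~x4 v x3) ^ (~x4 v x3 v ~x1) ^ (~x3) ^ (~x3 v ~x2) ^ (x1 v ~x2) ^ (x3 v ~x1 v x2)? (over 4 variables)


Enumerate all 16 truth assignments.
For each, count how many of the 16 clauses are satisfied.
The formula is not fully satisfiable, so the maximum is below 16.
Maximum simultaneously satisfiable clauses = 13.

13


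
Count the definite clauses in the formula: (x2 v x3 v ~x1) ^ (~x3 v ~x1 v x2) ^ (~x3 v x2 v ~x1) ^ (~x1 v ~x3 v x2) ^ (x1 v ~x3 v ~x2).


A definite clause has exactly one positive literal.
Clause 1: 2 positive -> not definite
Clause 2: 1 positive -> definite
Clause 3: 1 positive -> definite
Clause 4: 1 positive -> definite
Clause 5: 1 positive -> definite
Definite clause count = 4.

4


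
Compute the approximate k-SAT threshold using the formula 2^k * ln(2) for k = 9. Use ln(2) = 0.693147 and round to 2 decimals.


Using the asymptotic formula: threshold ~ 2^k * ln(2).
2^9 = 512.
512 * 0.693147 = 354.89.

354.89


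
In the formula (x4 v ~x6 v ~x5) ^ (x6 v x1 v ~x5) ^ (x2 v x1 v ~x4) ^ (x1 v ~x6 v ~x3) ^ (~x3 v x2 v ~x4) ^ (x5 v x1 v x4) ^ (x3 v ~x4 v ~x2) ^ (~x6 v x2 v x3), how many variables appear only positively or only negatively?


A pure literal appears in only one polarity across all clauses.
Pure literals: x1 (positive only).
Count = 1.

1


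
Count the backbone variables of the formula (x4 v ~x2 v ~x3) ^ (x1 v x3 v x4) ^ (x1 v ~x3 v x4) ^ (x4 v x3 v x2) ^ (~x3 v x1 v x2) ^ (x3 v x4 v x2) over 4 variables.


Find all satisfying assignments: 9 model(s).
Check which variables have the same value in every model.
No variable is fixed across all models.
Backbone size = 0.

0


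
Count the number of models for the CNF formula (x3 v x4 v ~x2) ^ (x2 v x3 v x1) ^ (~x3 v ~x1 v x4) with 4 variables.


Enumerate all 16 truth assignments over 4 variables.
Test each against every clause.
Satisfying assignments found: 10.

10


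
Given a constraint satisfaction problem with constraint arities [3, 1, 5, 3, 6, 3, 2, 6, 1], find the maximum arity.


The arities are: 3, 1, 5, 3, 6, 3, 2, 6, 1.
Scan for the maximum value.
Maximum arity = 6.

6


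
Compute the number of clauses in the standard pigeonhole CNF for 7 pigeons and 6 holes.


The PHP encoding has two parts:
1) At-least-one-hole clauses: 7 (one per pigeon, each with 6 literals).
2) At-most-one-pigeon-per-hole clauses: 6 holes * C(7,2) = 6 * 21 = 126.
Total clauses = 7 + 126 = 133.

133


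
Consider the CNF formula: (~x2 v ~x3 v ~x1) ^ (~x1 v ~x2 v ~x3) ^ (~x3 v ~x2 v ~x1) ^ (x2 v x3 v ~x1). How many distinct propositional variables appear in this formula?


Identify each distinct variable in the formula.
Variables found: x1, x2, x3.
Total distinct variables = 3.

3


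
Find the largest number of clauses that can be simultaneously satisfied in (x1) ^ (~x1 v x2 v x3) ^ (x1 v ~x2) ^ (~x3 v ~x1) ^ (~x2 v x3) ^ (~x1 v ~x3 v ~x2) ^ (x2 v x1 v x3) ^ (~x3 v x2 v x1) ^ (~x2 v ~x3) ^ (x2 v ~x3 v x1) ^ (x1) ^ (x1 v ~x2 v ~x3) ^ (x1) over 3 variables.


Enumerate all 8 truth assignments.
For each, count how many of the 13 clauses are satisfied.
The formula is not fully satisfiable, so the maximum is below 13.
Maximum simultaneously satisfiable clauses = 12.

12


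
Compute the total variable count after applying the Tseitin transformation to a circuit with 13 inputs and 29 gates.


The Tseitin transformation introduces one auxiliary variable per gate.
Total variables = inputs + gates = 13 + 29 = 42.

42


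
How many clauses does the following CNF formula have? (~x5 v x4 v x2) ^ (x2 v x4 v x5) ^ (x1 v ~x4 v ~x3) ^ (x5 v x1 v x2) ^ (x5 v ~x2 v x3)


Each group enclosed in parentheses joined by ^ is one clause.
Counting the conjuncts: 5 clauses.

5


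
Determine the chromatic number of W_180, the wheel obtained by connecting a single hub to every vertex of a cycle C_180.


W_180 consists of the cycle C_180 together with a hub vertex adjacent to every cycle vertex.
The cycle C_180 needs 2 colors (even cycle -> 2).
The hub is adjacent to every cycle vertex, so it must receive a new color distinct from all of them.
Chromatic number = 2 + 1 = 3.

3


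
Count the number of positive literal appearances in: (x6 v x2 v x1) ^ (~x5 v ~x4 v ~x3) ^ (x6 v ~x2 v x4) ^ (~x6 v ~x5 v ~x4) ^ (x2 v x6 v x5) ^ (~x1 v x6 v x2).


Scan each clause for unnegated literals.
Clause 1: 3 positive; Clause 2: 0 positive; Clause 3: 2 positive; Clause 4: 0 positive; Clause 5: 3 positive; Clause 6: 2 positive.
Total positive literal occurrences = 10.

10


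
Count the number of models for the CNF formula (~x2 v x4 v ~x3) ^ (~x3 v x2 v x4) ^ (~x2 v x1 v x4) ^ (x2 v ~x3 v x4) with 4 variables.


Enumerate all 16 truth assignments over 4 variables.
Test each against every clause.
Satisfying assignments found: 11.

11
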